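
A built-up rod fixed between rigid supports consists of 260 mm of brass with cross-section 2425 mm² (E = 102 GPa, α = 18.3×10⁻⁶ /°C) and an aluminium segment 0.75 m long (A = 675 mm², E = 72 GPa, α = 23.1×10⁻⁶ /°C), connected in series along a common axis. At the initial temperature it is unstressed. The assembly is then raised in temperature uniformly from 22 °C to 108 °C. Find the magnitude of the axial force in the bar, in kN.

Free thermal expansion of the whole bar: Σ αᵢΔT Lᵢ = 18.3×10⁻⁶×86×260 + 23.1×10⁻⁶×86×750 = 1.899 mm.
The rigid supports impose zero overall length change; the single axial force P common to all segments must satisfy P Σ Lᵢ/(AᵢEᵢ) = δ_free.
The series flexibility is Σ Lᵢ/(AᵢEᵢ) = 260/(2425×102×10³) + 750/(675×72×10³) = 1.648×10⁻⁵ mm/N.
P = 1.899 / 1.648×10⁻⁵ = 115200 N = 115.2 kN, compressive.

P ≈ 115 kN (compressive)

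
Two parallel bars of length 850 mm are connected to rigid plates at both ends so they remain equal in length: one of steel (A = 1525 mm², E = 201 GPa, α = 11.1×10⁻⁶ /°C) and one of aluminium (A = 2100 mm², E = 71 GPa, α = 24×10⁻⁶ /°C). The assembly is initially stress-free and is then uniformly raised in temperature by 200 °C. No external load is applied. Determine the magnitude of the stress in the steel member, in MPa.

σ ≈ 170 MPa (tensile)

Equilibrium of a rigid end plate with no external load gives equal and opposite internal forces ±P in the two members. Since α_{aluminium} > α_{steel}, heating drives the aluminium into compression and the steel into tension.
Setting the final lengths equal and cancelling L: (α₁ − α₂)ΔT = P/(A₁E₁) + P/(A₂E₂).
|α₁ − α₂|·ΔT = 12.9×10⁻⁶ × 200 = 0.00258.
1/(A₁E₁) + 1/(A₂E₂) = 1/(1525×201×10³) + 1/(2100×71×10³) = 9.969×10⁻⁹ N⁻¹.
So P = 0.00258 / 9.969×10⁻⁹ = 258.8 kN.
σ_{steel} = P/A₁ = 258800/1525 = 169.7 MPa, tensile.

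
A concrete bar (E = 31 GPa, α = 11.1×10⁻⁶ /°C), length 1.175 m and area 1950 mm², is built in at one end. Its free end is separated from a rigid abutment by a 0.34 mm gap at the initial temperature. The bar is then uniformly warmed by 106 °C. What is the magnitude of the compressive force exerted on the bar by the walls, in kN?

Unrestrained expansion: δ_free = αΔT L = 11.1×10⁻⁶ × 106 × 1175 = 1.383 mm.
This exceeds the 0.34 mm gap, so the wall pushes back. The portion of expansion that must be recovered elastically is δ_free − gap = 1.383 − 0.34 = 1.043 mm.
That suppressed elongation corresponds to σ = E·Δ/L = 31×10³ × 1.043/1175 = 27.5 MPa.
Force on the wall = σA = 27.5 × 1950 mm² = 53.63 kN.

P ≈ 53.6 kN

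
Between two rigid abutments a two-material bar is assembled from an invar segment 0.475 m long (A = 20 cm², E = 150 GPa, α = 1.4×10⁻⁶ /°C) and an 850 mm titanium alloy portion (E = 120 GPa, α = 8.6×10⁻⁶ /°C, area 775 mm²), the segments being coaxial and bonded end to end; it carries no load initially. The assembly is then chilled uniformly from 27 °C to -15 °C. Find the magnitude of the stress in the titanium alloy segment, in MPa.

With the walls removed the bar would change length by δ_free = Σ αᵢΔT Lᵢ = 1.4×10⁻⁶×42×475 + 8.6×10⁻⁶×42×850 = 0.3349 mm.
The walls prevent any net length change, so an axial force P (same in every segment) develops. Compatibility: P · Σ Lᵢ/(AᵢEᵢ) = δ_free.
Σ Lᵢ/(AᵢEᵢ) = 475/(2000×150×10³) + 850/(775×120×10³) = 1.072×10⁻⁵ mm/N.
Hence P = δ_free / Σ(L/AE) = 0.3349/1.072×10⁻⁵ = 31.24 kN (tensile).
σ_{titanium alloy} = P / A = 31240 / 775 = 40.3 MPa.

σ ≈ 40.3 MPa (tensile)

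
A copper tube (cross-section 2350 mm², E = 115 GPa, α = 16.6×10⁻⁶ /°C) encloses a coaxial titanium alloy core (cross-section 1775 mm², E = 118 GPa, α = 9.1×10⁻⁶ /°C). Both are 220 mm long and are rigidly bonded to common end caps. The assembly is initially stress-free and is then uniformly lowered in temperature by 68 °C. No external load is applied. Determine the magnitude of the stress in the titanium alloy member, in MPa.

Both members must finish at the same length. With the larger α, the copper tends to over-contract; the plates restrain it, putting the copper in tension and the titanium alloy in compression. With no external load the two internal forces are equal and opposite, magnitude P.
Equating the net (thermal + elastic) strains gives |α₁ − α₂|·ΔT = P·[1/(A₁E₁) + 1/(A₂E₂)].
|α₁ − α₂|·ΔT = 7.5×10⁻⁶ × 68 = 0.00051.
1/(A₁E₁) + 1/(A₂E₂) = 1/(2350×115×10³) + 1/(1775×118×10³) = 8.475×10⁻⁹ N⁻¹.
So P = 0.00051 / 8.475×10⁻⁹ = 60.18 kN.
σ_{titanium alloy} = P/A₂ = 60180/1775 = 33.9 MPa, compressive.

σ ≈ 33.9 MPa (compressive)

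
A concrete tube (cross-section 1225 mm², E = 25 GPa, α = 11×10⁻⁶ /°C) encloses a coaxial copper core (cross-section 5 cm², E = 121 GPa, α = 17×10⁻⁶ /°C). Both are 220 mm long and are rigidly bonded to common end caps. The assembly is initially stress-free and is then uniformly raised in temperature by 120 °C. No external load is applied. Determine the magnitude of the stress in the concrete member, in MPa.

σ ≈ 12 MPa (tensile)

Both members must finish at the same length. With the larger α, the copper tends to over-expand; the plates restrain it, putting the copper in compression and the concrete in tension. With no external load the two internal forces are equal and opposite, magnitude P.
Setting the final lengths equal and cancelling L: (α₁ − α₂)ΔT = P/(A₁E₁) + P/(A₂E₂).
|α₁ − α₂|·ΔT = 6×10⁻⁶ × 120 = 0.00072.
1/(A₁E₁) + 1/(A₂E₂) = 1/(1225×25×10³) + 1/(500×121×10³) = 4.918×10⁻⁸ N⁻¹.
So P = 0.00072 / 4.918×10⁻⁸ = 14.64 kN.
σ_{concrete} = P/A₁ = 14640/1225 = 11.95 MPa, tensile.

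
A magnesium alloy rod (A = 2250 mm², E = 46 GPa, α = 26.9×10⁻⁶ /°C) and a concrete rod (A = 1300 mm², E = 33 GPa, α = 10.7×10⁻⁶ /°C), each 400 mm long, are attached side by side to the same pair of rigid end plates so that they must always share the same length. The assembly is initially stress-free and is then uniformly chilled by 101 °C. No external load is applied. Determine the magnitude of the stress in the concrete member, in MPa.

σ ≈ 38.2 MPa (compressive)

The magnesium alloy has the larger α, so on cooling it would change length more than the concrete if both were free. The rigid plates force a common final length, so the magnesium alloy is put into tension and the concrete into compression, with equal and opposite forces P (no external load).
Equating the net (thermal + elastic) strains gives |α₁ − α₂|·ΔT = P·[1/(A₁E₁) + 1/(A₂E₂)].
|α₁ − α₂|·ΔT = 16.2×10⁻⁶ × 101 = 0.001636.
1/(A₁E₁) + 1/(A₂E₂) = 1/(2250×46×10³) + 1/(1300×33×10³) = 3.297×10⁻⁸ N⁻¹.
P = 0.001636 / 3.297×10⁻⁸ = 49620 N = 49.62 kN.
σ_{concrete} = P/A₂ = 49620/1300 = 38.17 MPa, compressive.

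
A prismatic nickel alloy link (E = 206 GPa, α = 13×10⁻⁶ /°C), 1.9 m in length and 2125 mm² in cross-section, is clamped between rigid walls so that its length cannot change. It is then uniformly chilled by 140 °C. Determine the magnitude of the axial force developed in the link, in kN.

Full restraint means ε = 0, so the stress is σ = EαΔT = 206×10³ × 13×10⁻⁶ × 140 = 374.9 MPa.
P = AEαΔT = 2125 × 206×10³ × 13×10⁻⁶ × 140 = 796.7 kN (tensile).

P ≈ 797 kN (tensile)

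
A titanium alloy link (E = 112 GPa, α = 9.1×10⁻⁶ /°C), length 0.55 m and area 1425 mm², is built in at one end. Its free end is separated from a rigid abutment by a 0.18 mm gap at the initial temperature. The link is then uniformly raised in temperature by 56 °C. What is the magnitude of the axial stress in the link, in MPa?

σ ≈ 20.4 MPa (compressive)

If the wall were absent the link would grow by αΔT L = 9.1×10⁻⁶ × 56 × 550 = 0.2803 mm.
The gap closes (δ_free > 0.18 mm) and the wall then resists a further 0.2803 − 0.18 = 0.1003 mm of expansion.
So σ = E(δ_free − g)/L = 112×10³ × 0.1003/550 = 20.42 MPa.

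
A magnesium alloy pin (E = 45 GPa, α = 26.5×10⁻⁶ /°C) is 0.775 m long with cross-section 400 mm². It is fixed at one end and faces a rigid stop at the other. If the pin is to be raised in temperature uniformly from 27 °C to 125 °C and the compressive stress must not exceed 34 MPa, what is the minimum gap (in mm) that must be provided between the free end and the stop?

g ≈ 1.43 mm

With no wall the pin would lengthen by αΔT L = 26.5×10⁻⁶ × 98 × 775 = 2.013 mm.
A stress of 34 MPa corresponds to the wall pushing the pin back by σL/E = 34×775/(45×10³) = 0.5856 mm.
So the gap has to take up the difference, g_min = δ_free − σL/E = 2.013 − 0.5856 = 1.427 mm.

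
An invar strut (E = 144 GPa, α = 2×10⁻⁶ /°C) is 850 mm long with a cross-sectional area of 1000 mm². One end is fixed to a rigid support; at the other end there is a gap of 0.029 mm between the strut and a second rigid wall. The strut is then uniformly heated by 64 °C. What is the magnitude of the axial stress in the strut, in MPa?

σ ≈ 13.5 MPa (compressive)

Free thermal elongation = αΔT L = 2×10⁻⁶ × 64 × 850 = 0.1088 mm.
This exceeds the 0.029 mm gap, so the wall pushes back. The portion of expansion that must be recovered elastically is δ_free − gap = 0.1088 − 0.029 = 0.0798 mm.
So σ = E(δ_free − g)/L = 144×10³ × 0.0798/850 = 13.52 MPa.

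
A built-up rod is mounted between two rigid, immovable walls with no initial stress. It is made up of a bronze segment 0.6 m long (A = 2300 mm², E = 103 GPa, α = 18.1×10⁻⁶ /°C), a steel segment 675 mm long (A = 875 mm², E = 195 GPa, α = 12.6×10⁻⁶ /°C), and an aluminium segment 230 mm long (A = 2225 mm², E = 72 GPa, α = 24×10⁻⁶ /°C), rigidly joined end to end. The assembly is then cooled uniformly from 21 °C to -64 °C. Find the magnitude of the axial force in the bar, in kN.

If the supports were absent, the total length change would be Σ αᵢΔT Lᵢ = 18.1×10⁻⁶×85×600 + 12.6×10⁻⁶×85×675 + 24×10⁻⁶×85×230 = 2.115 mm.
The walls prevent any net length change, so an axial force P (same in every segment) develops. Compatibility: P · Σ Lᵢ/(AᵢEᵢ) = δ_free.
Σ Lᵢ/(AᵢEᵢ) = 600/(2300×103×10³) + 675/(875×195×10³) + 230/(2225×72×10³) = 7.924×10⁻⁶ mm/N.
P = 2.115 / 7.924×10⁻⁶ = 266900 N = 266.9 kN, tensile.

P ≈ 267 kN (tensile)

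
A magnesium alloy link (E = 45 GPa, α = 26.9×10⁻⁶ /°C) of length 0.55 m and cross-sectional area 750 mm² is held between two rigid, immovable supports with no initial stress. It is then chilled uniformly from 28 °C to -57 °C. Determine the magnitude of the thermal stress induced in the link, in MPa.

σ ≈ 103 MPa (tensile)

Because both ends are immovable the net strain is zero, and the suppressed thermal strain is αΔT = 26.9×10⁻⁶ × 85 = 2286.5×10⁻⁶.
The stress required to suppress this strain is σ = Eε = 45×10³ × 2286.5×10⁻⁶ = 102.9 MPa, tensile since the link is trying to contract.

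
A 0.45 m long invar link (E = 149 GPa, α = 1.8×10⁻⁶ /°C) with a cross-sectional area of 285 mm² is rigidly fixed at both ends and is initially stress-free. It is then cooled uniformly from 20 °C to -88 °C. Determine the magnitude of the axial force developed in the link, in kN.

P ≈ 8.26 kN (tensile)

With zero net strain, σ = E·αΔT = 149 GPa × 1.8×10⁻⁶ × 108 = 28.97 MPa.
Axial force P = σA = 28.97 × 285 = 8255 N = 8.255 kN, tensile.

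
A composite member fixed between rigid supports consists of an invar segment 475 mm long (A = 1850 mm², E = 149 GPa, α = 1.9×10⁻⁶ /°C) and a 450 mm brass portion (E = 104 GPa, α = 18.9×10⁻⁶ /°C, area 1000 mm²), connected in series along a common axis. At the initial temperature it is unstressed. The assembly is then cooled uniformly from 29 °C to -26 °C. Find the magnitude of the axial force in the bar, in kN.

P ≈ 85.5 kN (tensile)

Free thermal contraction of the whole bar: Σ αᵢΔT Lᵢ = 1.9×10⁻⁶×55×475 + 18.9×10⁻⁶×55×450 = 0.5174 mm.
Since the ends are fixed, an axial force P builds up, equal in every segment, with P · Σ Lᵢ/(AᵢEᵢ) = δ_free.
Σ Lᵢ/(AᵢEᵢ) = 475/(1850×149×10³) + 450/(1000×104×10³) = 6.05×10⁻⁶ mm/N.
So P = 0.5174 / 6.05×10⁻⁶ = 85.52 kN, tensile.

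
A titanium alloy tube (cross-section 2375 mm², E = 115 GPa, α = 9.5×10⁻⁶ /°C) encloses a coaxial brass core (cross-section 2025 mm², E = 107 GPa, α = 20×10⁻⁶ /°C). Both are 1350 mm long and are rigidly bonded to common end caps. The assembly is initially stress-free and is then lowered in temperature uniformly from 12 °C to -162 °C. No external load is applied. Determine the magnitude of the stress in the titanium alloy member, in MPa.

σ ≈ 92.9 MPa (compressive)

The brass has the larger α, so on cooling it would change length more than the titanium alloy if both were free. The rigid plates force a common final length, so the brass is put into tension and the titanium alloy into compression, with equal and opposite forces P (no external load).
Compatibility of the two members (thermal + elastic change equal): (α₁ − α₂)ΔT = P·[1/(A₁E₁) + 1/(A₂E₂)].
|α₁ − α₂|·ΔT = 10.5×10⁻⁶ × 174 = 0.001827.
1/(A₁E₁) + 1/(A₂E₂) = 1/(2375×115×10³) + 1/(2025×107×10³) = 8.277×10⁻⁹ N⁻¹.
So P = 0.001827 / 8.277×10⁻⁹ = 220.7 kN.
σ_{titanium alloy} = P/A₁ = 220700/2375 = 92.95 MPa, compressive.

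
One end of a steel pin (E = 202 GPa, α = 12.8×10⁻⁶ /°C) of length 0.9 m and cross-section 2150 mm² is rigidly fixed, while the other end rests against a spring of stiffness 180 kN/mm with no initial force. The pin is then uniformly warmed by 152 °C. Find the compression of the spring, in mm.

The unrestrained thermal change is αΔT L = 12.8×10⁻⁶ × 152 × 900 = 1.751 mm.
With a force P in the spring, the elastic change of the pin is PL/(AE) and that of the spring is P/k; compatibility requires their sum to equal δ_free.
So P = δ_free / [L/(AE) + 1/k] = 1.751 / [ 900/(2150×202×10³) + 1/(180×10³) ].
P = 1.751 / 7.628×10⁻⁶ = 229600 N.
Spring compression = P/k = 229600/(180×10³) = 1.275 mm.

δ ≈ 1.28 mm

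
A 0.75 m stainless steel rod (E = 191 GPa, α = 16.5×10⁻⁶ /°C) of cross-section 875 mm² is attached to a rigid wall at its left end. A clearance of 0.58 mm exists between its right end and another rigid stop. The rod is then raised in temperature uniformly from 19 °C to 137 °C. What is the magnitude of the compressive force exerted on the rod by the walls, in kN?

Free thermal elongation = αΔT L = 16.5×10⁻⁶ × 118 × 750 = 1.46 mm.
This exceeds the 0.58 mm gap, so the wall pushes back. The portion of expansion that must be recovered elastically is δ_free − gap = 1.46 − 0.58 = 0.8802 mm.
Compatibility: PL/(AE) = 0.8802 mm, so σ = P/A = E × (0.8802/750) = 224.2 MPa.
Force on the wall = σA = 224.2 × 875 mm² = 196.1 kN.

P ≈ 196 kN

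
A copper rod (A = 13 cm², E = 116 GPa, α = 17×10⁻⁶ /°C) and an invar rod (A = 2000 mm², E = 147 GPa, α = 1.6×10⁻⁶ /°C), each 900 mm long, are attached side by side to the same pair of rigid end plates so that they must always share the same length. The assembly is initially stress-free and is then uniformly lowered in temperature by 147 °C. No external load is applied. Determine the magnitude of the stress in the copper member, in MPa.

Equilibrium of a rigid end plate with no external load gives equal and opposite internal forces ±P in the two members. Since α_{copper} > α_{invar}, cooling drives the copper into tension and the invar into compression.
Compatibility of the two members (thermal + elastic change equal): (α₁ − α₂)ΔT = P·[1/(A₁E₁) + 1/(A₂E₂)].
|α₁ − α₂|·ΔT = 15.4×10⁻⁶ × 147 = 0.002264.
1/(A₁E₁) + 1/(A₂E₂) = 1/(1300×116×10³) + 1/(2000×147×10³) = 1.003×10⁻⁸ N⁻¹.
P = 0.002264 / 1.003×10⁻⁸ = 225600 N = 225.6 kN.
σ_{copper} = P/A₁ = 225600/1300 = 173.6 MPa, tensile.

σ ≈ 174 MPa (tensile)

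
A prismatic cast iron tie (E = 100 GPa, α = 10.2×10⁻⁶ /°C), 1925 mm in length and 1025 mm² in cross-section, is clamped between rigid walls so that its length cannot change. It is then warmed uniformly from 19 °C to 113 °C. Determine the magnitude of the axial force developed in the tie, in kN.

The ends cannot move, so σ = EαΔT = 100×10³ × 10.2×10⁻⁶ × 94 = 95.88 MPa.
Then P = σA = 95.88 × 1025 mm² = 98.28 kN, compressive.

P ≈ 98.3 kN (compressive)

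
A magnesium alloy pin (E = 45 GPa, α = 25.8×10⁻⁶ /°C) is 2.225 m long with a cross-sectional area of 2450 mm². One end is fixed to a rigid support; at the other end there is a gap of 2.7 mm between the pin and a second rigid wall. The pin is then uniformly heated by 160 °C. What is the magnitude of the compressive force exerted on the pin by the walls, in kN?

P ≈ 321 kN

If the wall were absent the pin would grow by αΔT L = 25.8×10⁻⁶ × 160 × 2225 = 9.185 mm.
The gap closes (δ_free > 2.7 mm) and the wall then resists a further 9.185 − 2.7 = 6.485 mm of expansion.
That suppressed elongation corresponds to σ = E·Δ/L = 45×10³ × 6.485/2225 = 131.2 MPa.
Force on the wall = σA = 131.2 × 2450 mm² = 321.3 kN.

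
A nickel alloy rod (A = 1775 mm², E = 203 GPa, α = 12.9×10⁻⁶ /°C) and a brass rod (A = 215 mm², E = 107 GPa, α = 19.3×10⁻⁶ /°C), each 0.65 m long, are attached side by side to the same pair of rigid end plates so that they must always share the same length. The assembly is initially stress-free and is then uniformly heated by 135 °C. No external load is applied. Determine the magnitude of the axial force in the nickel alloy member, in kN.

P ≈ 18.7 kN (tensile in the nickel alloy)

The brass has the larger α, so on heating it would change length more than the nickel alloy if both were free. The rigid plates force a common final length, so the brass is put into compression and the nickel alloy into tension, with equal and opposite forces P (no external load).
Setting the final lengths equal and cancelling L: (α₁ − α₂)ΔT = P/(A₁E₁) + P/(A₂E₂).
|α₁ − α₂|·ΔT = 6.4×10⁻⁶ × 135 = 0.000864.
1/(A₁E₁) + 1/(A₂E₂) = 1/(1775×203×10³) + 1/(215×107×10³) = 4.624×10⁻⁸ N⁻¹.
So P = 0.000864 / 4.624×10⁻⁸ = 18.68 kN.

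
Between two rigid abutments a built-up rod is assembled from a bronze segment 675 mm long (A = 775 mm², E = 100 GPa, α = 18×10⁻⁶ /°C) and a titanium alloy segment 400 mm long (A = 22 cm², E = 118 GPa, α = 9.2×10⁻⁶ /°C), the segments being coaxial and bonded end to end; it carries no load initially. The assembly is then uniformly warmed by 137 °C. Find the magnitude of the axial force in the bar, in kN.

P ≈ 212 kN (compressive)

With the walls removed the bar would change length by δ_free = Σ αᵢΔT Lᵢ = 18×10⁻⁶×137×675 + 9.2×10⁻⁶×137×400 = 2.169 mm.
The walls prevent any net length change, so an axial force P (same in every segment) develops. Compatibility: P · Σ Lᵢ/(AᵢEᵢ) = δ_free.
The series flexibility is Σ Lᵢ/(AᵢEᵢ) = 675/(775×100×10³) + 400/(2200×118×10³) = 1.025×10⁻⁵ mm/N.
So P = 2.169 / 1.025×10⁻⁵ = 211.6 kN, compressive.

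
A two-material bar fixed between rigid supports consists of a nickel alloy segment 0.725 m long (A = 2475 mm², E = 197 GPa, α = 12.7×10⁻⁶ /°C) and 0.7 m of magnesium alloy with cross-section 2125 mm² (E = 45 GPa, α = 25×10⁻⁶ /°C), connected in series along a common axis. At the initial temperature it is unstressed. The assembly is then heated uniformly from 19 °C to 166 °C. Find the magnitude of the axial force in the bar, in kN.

P ≈ 446 kN (compressive)

With the walls removed the bar would change length by δ_free = Σ αᵢΔT Lᵢ = 12.7×10⁻⁶×147×725 + 25×10⁻⁶×147×700 = 3.926 mm.
Since the ends are fixed, an axial force P builds up, equal in every segment, with P · Σ Lᵢ/(AᵢEᵢ) = δ_free.
The series flexibility is Σ Lᵢ/(AᵢEᵢ) = 725/(2475×197×10³) + 700/(2125×45×10³) = 8.807×10⁻⁶ mm/N.
Hence P = δ_free / Σ(L/AE) = 3.926/8.807×10⁻⁶ = 445.8 kN (compressive).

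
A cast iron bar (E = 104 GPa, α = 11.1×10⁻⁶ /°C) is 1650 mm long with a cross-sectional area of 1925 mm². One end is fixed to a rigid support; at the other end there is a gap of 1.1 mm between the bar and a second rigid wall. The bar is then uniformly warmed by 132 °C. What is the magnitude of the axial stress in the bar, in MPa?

σ ≈ 83 MPa (compressive)

Free thermal elongation = αΔT L = 11.1×10⁻⁶ × 132 × 1650 = 2.418 mm.
The gap closes (δ_free > 1.1 mm) and the wall then resists a further 2.418 − 1.1 = 1.318 mm of expansion.
Compatibility: PL/(AE) = 1.318 mm, so σ = P/A = E × (1.318/1650) = 83.05 MPa.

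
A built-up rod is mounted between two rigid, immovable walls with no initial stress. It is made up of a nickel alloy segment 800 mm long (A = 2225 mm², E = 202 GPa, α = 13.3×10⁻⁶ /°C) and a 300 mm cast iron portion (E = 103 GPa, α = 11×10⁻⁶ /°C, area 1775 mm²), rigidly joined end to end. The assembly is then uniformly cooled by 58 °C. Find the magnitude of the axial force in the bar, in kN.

If the supports were absent, the total length change would be Σ αᵢΔT Lᵢ = 13.3×10⁻⁶×58×800 + 11×10⁻⁶×58×300 = 0.8085 mm.
Since the ends are fixed, an axial force P builds up, equal in every segment, with P · Σ Lᵢ/(AᵢEᵢ) = δ_free.
The series flexibility is Σ Lᵢ/(AᵢEᵢ) = 800/(2225×202×10³) + 300/(1775×103×10³) = 3.421×10⁻⁶ mm/N.
P = 0.8085 / 3.421×10⁻⁶ = 236300 N = 236.3 kN, tensile.

P ≈ 236 kN (tensile)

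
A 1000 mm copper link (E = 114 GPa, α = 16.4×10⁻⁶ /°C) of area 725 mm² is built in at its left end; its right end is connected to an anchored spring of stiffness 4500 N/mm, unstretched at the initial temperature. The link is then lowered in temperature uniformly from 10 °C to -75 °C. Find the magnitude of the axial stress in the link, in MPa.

If the spring were absent the link would shorten by αΔT L = 16.4×10⁻⁶ × 85 × 1000 = 1.394 mm.
Let P be the tensile force in the spring. The link extends elastically by PL/(AE) and the spring stretches by P/k; together these equal δ_free.
So P = δ_free / [L/(AE) + 1/k] = 1.394 / [ 1000/(725×114×10³) + 1/(4500) ].
P = 1.394 / 0.0002343 = 5949 N.
σ = P/A = 5949/725 = 8.206 MPa.

σ ≈ 8.21 MPa (tensile)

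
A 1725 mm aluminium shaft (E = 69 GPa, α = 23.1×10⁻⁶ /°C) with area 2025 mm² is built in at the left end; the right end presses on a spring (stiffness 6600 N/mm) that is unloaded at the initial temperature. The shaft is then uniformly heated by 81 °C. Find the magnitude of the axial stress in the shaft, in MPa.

If the spring were absent the shaft would lengthen by αΔT L = 23.1×10⁻⁶ × 81 × 1725 = 3.228 mm.
With a force P in the spring, the elastic change of the shaft is PL/(AE) and that of the spring is P/k; compatibility requires their sum to equal δ_free.
P [ L/(AE) + 1/k ] = δ_free → P [ 1725/(2025×69×10³) + 1/(6600) ] = 3.228.
P = 3.228 / 0.0001639 = 19700 N.
σ = P/A = 19700/2025 = 9.727 MPa.

σ ≈ 9.73 MPa (compressive)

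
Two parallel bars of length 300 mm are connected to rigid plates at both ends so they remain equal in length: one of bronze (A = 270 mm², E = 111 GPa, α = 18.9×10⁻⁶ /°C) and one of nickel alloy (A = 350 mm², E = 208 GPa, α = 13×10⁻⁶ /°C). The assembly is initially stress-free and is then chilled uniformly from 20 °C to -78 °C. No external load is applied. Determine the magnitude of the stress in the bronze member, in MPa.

σ ≈ 45.5 MPa (tensile)

Both members must finish at the same length. With the larger α, the bronze tends to over-contract; the plates restrain it, putting the bronze in tension and the nickel alloy in compression. With no external load the two internal forces are equal and opposite, magnitude P.
Compatibility of the two members (thermal + elastic change equal): (α₁ − α₂)ΔT = P·[1/(A₁E₁) + 1/(A₂E₂)].
|α₁ − α₂|·ΔT = 5.9×10⁻⁶ × 98 = 0.0005782.
1/(A₁E₁) + 1/(A₂E₂) = 1/(270×111×10³) + 1/(350×208×10³) = 4.71×10⁻⁸ N⁻¹.
P = 0.0005782 / 4.71×10⁻⁸ = 12280 N = 12.28 kN.
σ_{bronze} = P/A₁ = 12280/270 = 45.46 MPa, tensile.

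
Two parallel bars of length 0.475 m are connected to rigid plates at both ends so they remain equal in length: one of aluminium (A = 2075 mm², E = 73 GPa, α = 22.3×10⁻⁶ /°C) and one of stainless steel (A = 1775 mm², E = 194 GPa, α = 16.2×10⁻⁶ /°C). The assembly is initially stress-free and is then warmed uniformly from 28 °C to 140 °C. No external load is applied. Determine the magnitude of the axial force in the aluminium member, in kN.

P ≈ 71.9 kN (compressive in the aluminium)

Equilibrium of a rigid end plate with no external load gives equal and opposite internal forces ±P in the two members. Since α_{aluminium} > α_{stainless steel}, heating drives the aluminium into compression and the stainless steel into tension.
Compatibility of the two members (thermal + elastic change equal): (α₁ − α₂)ΔT = P·[1/(A₁E₁) + 1/(A₂E₂)].
|α₁ − α₂|·ΔT = 6.1×10⁻⁶ × 112 = 0.0006832.
1/(A₁E₁) + 1/(A₂E₂) = 1/(2075×73×10³) + 1/(1775×194×10³) = 9.506×10⁻⁹ N⁻¹.
So P = 0.0006832 / 9.506×10⁻⁹ = 71.87 kN.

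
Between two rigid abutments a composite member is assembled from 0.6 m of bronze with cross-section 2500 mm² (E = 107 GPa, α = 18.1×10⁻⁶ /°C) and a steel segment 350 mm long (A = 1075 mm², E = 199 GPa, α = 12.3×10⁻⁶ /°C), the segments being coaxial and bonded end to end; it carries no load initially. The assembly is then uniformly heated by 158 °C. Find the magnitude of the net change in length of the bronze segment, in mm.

|ΔL| ≈ 0.33 mm

Free thermal expansion of the whole bar: Σ αᵢΔT Lᵢ = 18.1×10⁻⁶×158×600 + 12.3×10⁻⁶×158×350 = 2.396 mm.
The rigid supports impose zero overall length change; the single axial force P common to all segments must satisfy P Σ Lᵢ/(AᵢEᵢ) = δ_free.
Σ Lᵢ/(AᵢEᵢ) = 600/(2500×107×10³) + 350/(1075×199×10³) = 3.879×10⁻⁶ mm/N.
Hence P = δ_free / Σ(L/AE) = 2.396/3.879×10⁻⁶ = 617.7 kN (compressive).
For the bronze segment, free thermal change = 18.1×10⁻⁶×158×600 = 1.716 mm and elastic change from P = 617700×600/(2500×107×10³) = 1.385 mm; these oppose, so the net change is 0.33 mm (segment lengthens).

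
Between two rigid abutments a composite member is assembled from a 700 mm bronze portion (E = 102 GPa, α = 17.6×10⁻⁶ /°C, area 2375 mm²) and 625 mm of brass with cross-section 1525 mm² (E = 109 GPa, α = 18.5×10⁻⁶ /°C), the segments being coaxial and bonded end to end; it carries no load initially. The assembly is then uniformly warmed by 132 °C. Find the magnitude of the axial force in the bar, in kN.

P ≈ 474 kN (compressive)

Free thermal expansion of the whole bar: Σ αᵢΔT Lᵢ = 17.6×10⁻⁶×132×700 + 18.5×10⁻⁶×132×625 = 3.152 mm.
The rigid supports impose zero overall length change; the single axial force P common to all segments must satisfy P Σ Lᵢ/(AᵢEᵢ) = δ_free.
Σ Lᵢ/(AᵢEᵢ) = 700/(2375×102×10³) + 625/(1525×109×10³) = 6.65×10⁻⁶ mm/N.
So P = 3.152 / 6.65×10⁻⁶ = 474.1 kN, compressive.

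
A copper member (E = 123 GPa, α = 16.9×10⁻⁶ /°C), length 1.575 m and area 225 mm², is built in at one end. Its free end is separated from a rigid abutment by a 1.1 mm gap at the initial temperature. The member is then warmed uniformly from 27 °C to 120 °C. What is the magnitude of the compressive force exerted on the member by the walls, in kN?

P ≈ 24.2 kN

If the wall were absent the member would grow by αΔT L = 16.9×10⁻⁶ × 93 × 1575 = 2.475 mm.
The gap closes (δ_free > 1.1 mm) and the wall then resists a further 2.475 − 1.1 = 1.375 mm of expansion.
Compatibility: PL/(AE) = 1.375 mm, so σ = P/A = E × (1.375/1575) = 107.4 MPa.
Force on the wall = σA = 107.4 × 225 mm² = 24.17 kN.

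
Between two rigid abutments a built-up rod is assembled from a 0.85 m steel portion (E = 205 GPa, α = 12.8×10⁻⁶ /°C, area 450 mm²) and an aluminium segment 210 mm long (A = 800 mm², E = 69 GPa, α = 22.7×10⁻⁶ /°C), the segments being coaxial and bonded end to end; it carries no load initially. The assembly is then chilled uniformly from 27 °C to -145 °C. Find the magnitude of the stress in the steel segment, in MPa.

If the supports were absent, the total length change would be Σ αᵢΔT Lᵢ = 12.8×10⁻⁶×172×850 + 22.7×10⁻⁶×172×210 = 2.691 mm.
The walls prevent any net length change, so an axial force P (same in every segment) develops. Compatibility: P · Σ Lᵢ/(AᵢEᵢ) = δ_free.
The series flexibility is Σ Lᵢ/(AᵢEᵢ) = 850/(450×205×10³) + 210/(800×69×10³) = 1.302×10⁻⁵ mm/N.
So P = 2.691 / 1.302×10⁻⁵ = 206.7 kN, tensile.
σ_{steel} = P / A = 206700 / 450 = 459.4 MPa.

σ ≈ 459 MPa (tensile)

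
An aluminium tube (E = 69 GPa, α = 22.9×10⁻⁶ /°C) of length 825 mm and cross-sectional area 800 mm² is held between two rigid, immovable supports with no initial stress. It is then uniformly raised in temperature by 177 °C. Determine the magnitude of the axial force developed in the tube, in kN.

The ends cannot move, so σ = EαΔT = 69×10³ × 22.9×10⁻⁶ × 177 = 279.7 MPa.
Axial force P = σA = 279.7 × 800 = 223700 N = 223.7 kN, compressive.

P ≈ 224 kN (compressive)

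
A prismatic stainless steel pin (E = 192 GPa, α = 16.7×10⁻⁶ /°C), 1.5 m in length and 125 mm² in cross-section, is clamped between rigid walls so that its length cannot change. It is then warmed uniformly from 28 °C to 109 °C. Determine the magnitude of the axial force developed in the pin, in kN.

With zero net strain, σ = E·αΔT = 192 GPa × 16.7×10⁻⁶ × 81 = 259.7 MPa.
Then P = σA = 259.7 × 125 mm² = 32.46 kN, compressive.

P ≈ 32.5 kN (compressive)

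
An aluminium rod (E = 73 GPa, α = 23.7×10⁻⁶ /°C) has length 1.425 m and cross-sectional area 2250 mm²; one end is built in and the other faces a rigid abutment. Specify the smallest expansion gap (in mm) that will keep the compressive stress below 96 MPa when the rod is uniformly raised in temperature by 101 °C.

Free expansion if unrestrained: δ_free = αΔT L = 23.7×10⁻⁶ × 101 × 1425 = 3.411 mm.
At the allowable stress the elastic shortening the wall may impose is σL/E = 96 × 1425 / (73×10³) = 1.874 mm.
So the gap has to take up the difference, g_min = δ_free − σL/E = 3.411 − 1.874 = 1.537 mm.

g ≈ 1.54 mm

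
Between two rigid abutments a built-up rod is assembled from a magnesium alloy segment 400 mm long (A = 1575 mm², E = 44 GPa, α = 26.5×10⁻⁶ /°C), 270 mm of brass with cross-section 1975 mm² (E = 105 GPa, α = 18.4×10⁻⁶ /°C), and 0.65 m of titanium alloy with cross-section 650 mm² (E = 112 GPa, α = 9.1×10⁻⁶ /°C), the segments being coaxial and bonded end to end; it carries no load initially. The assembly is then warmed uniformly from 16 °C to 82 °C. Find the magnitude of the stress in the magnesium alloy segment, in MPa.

σ ≈ 56.3 MPa (compressive)

Free thermal expansion of the whole bar: Σ αᵢΔT Lᵢ = 26.5×10⁻⁶×66×400 + 18.4×10⁻⁶×66×270 + 9.1×10⁻⁶×66×650 = 1.418 mm.
The walls prevent any net length change, so an axial force P (same in every segment) develops. Compatibility: P · Σ Lᵢ/(AᵢEᵢ) = δ_free.
Σ Lᵢ/(AᵢEᵢ) = 400/(1575×44×10³) + 270/(1975×105×10³) + 650/(650×112×10³) = 1.6×10⁻⁵ mm/N.
So P = 1.418 / 1.6×10⁻⁵ = 88.6 kN, compressive.
σ_{magnesium alloy} = P / A = 88600 / 1575 = 56.26 MPa.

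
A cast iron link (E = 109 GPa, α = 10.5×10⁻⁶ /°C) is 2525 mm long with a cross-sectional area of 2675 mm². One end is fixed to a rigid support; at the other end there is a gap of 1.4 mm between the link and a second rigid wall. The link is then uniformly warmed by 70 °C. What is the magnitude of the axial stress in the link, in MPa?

Unrestrained expansion: δ_free = αΔT L = 10.5×10⁻⁶ × 70 × 2525 = 1.856 mm.
This exceeds the 1.4 mm gap, so the wall pushes back. The portion of expansion that must be recovered elastically is δ_free − gap = 1.856 − 1.4 = 0.4559 mm.
That suppressed elongation corresponds to σ = E·Δ/L = 109×10³ × 0.4559/2525 = 19.68 MPa.

σ ≈ 19.7 MPa (compressive)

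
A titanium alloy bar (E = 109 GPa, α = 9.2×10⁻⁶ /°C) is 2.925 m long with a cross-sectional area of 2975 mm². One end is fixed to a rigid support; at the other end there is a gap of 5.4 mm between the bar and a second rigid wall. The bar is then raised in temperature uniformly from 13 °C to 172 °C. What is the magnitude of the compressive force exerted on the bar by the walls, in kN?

P ≈ 0 kN

Free thermal elongation = αΔT L = 9.2×10⁻⁶ × 159 × 2925 = 4.279 mm.
This is smaller than the 5.4 mm clearance, so the bar expands freely without reaching the stop — the stress is zero.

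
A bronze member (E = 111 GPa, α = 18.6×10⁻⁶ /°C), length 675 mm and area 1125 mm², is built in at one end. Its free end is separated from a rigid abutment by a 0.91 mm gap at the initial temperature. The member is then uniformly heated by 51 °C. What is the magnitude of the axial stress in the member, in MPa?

σ ≈ 0 MPa

Free thermal elongation = αΔT L = 18.6×10⁻⁶ × 51 × 675 = 0.6403 mm.
Since δ_free = 0.64 mm is less than the 0.91 mm gap, the member never touches the wall. No axial force develops.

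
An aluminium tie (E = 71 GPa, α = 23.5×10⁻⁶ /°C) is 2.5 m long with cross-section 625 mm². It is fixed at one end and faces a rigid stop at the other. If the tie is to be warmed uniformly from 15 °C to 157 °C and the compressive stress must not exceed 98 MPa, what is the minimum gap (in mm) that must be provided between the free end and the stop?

g ≈ 4.89 mm

With no wall the tie would lengthen by αΔT L = 23.5×10⁻⁶ × 142 × 2500 = 8.342 mm.
At the allowable stress the elastic shortening the wall may impose is σL/E = 98 × 2500 / (71×10³) = 3.451 mm.
So the gap has to take up the difference, g_min = δ_free − σL/E = 8.342 − 3.451 = 4.892 mm.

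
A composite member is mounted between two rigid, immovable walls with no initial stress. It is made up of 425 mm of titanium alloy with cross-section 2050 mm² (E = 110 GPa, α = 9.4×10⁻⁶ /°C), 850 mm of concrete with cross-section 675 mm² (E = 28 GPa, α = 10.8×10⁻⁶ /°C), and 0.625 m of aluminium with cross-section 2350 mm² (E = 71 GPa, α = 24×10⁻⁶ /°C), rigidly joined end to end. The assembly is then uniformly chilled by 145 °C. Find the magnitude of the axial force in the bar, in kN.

P ≈ 80.7 kN (tensile)

Free thermal contraction of the whole bar: Σ αᵢΔT Lᵢ = 9.4×10⁻⁶×145×425 + 10.8×10⁻⁶×145×850 + 24×10⁻⁶×145×625 = 4.085 mm.
The walls prevent any net length change, so an axial force P (same in every segment) develops. Compatibility: P · Σ Lᵢ/(AᵢEᵢ) = δ_free.
The series flexibility is Σ Lᵢ/(AᵢEᵢ) = 425/(2050×110×10³) + 850/(675×28×10³) + 625/(2350×71×10³) = 5.06×10⁻⁵ mm/N.
Hence P = δ_free / Σ(L/AE) = 4.085/5.06×10⁻⁵ = 80.73 kN (tensile).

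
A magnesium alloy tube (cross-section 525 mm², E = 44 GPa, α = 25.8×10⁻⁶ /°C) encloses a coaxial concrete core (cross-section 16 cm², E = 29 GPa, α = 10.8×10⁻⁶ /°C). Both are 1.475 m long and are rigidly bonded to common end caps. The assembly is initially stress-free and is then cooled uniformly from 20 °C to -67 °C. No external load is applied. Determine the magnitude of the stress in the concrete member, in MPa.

Equilibrium of a rigid end plate with no external load gives equal and opposite internal forces ±P in the two members. Since α_{magnesium alloy} > α_{concrete}, cooling drives the magnesium alloy into tension and the concrete into compression.
Setting the final lengths equal and cancelling L: (α₁ − α₂)ΔT = P/(A₁E₁) + P/(A₂E₂).
|α₁ − α₂|·ΔT = 15×10⁻⁶ × 87 = 0.001305.
1/(A₁E₁) + 1/(A₂E₂) = 1/(525×44×10³) + 1/(1600×29×10³) = 6.484×10⁻⁸ N⁻¹.
So P = 0.001305 / 6.484×10⁻⁸ = 20.13 kN.
σ_{concrete} = P/A₂ = 20130/1600 = 12.58 MPa, compressive.

σ ≈ 12.6 MPa (compressive)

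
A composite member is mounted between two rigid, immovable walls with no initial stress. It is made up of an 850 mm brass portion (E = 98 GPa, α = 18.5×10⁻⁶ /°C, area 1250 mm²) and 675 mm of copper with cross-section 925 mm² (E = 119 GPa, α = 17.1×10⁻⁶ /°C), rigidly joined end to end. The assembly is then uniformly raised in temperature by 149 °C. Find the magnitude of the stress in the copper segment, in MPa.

Free thermal expansion of the whole bar: Σ αᵢΔT Lᵢ = 18.5×10⁻⁶×149×850 + 17.1×10⁻⁶×149×675 = 4.063 mm.
Since the ends are fixed, an axial force P builds up, equal in every segment, with P · Σ Lᵢ/(AᵢEᵢ) = δ_free.
The series flexibility is Σ Lᵢ/(AᵢEᵢ) = 850/(1250×98×10³) + 675/(925×119×10³) = 1.307×10⁻⁵ mm/N.
Hence P = δ_free / Σ(L/AE) = 4.063/1.307×10⁻⁵ = 310.8 kN (compressive).
σ_{copper} = P / A = 310800 / 925 = 336 MPa.

σ ≈ 336 MPa (compressive)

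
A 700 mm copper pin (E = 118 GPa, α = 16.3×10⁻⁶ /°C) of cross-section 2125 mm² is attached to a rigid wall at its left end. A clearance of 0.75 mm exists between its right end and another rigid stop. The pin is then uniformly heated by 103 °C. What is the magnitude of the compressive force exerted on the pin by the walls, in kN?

P ≈ 152 kN

Free thermal elongation = αΔT L = 16.3×10⁻⁶ × 103 × 700 = 1.175 mm.
The gap closes (δ_free > 0.75 mm) and the wall then resists a further 1.175 − 0.75 = 0.4252 mm of expansion.
Compatibility: PL/(AE) = 0.4252 mm, so σ = P/A = E × (0.4252/700) = 71.68 MPa.
P = σA = 71.68 × 2125 = 152.3 kN.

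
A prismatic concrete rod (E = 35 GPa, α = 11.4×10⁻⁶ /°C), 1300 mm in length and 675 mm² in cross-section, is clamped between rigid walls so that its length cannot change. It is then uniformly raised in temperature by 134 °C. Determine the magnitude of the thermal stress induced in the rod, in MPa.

σ ≈ 53.5 MPa (compressive)

The supports are rigid, so the total axial strain is zero. The restrained thermal strain is ε = αΔT = 11.4×10⁻⁶ × 134 = 1527.6×10⁻⁶.
The stress required to suppress this strain is σ = Eε = 35×10³ × 1527.6×10⁻⁶ = 53.47 MPa, compressive since the rod is trying to expand.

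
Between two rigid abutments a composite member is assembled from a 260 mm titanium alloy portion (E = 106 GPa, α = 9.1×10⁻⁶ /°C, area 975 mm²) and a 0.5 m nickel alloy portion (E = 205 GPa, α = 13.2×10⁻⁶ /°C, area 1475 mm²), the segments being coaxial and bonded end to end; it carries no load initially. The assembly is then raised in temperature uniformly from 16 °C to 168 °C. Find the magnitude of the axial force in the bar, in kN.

P ≈ 327 kN (compressive)

If the supports were absent, the total length change would be Σ αᵢΔT Lᵢ = 9.1×10⁻⁶×152×260 + 13.2×10⁻⁶×152×500 = 1.363 mm.
Since the ends are fixed, an axial force P builds up, equal in every segment, with P · Σ Lᵢ/(AᵢEᵢ) = δ_free.
The series flexibility is Σ Lᵢ/(AᵢEᵢ) = 260/(975×106×10³) + 500/(1475×205×10³) = 4.169×10⁻⁶ mm/N.
So P = 1.363 / 4.169×10⁻⁶ = 326.9 kN, compressive.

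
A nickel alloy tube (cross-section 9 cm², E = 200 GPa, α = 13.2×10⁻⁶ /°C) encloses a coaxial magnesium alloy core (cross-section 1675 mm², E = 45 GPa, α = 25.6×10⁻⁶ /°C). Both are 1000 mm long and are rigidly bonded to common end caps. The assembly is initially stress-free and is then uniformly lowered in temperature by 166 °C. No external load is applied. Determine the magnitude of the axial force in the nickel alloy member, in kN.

Both members must finish at the same length. With the larger α, the magnesium alloy tends to over-contract; the plates restrain it, putting the magnesium alloy in tension and the nickel alloy in compression. With no external load the two internal forces are equal and opposite, magnitude P.
Equating the net (thermal + elastic) strains gives |α₁ − α₂|·ΔT = P·[1/(A₁E₁) + 1/(A₂E₂)].
|α₁ − α₂|·ΔT = 12.4×10⁻⁶ × 166 = 0.002058.
1/(A₁E₁) + 1/(A₂E₂) = 1/(900×200×10³) + 1/(1675×45×10³) = 1.882×10⁻⁸ N⁻¹.
P = 0.002058 / 1.882×10⁻⁸ = 109400 N = 109.4 kN.

P ≈ 109 kN (compressive in the nickel alloy)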